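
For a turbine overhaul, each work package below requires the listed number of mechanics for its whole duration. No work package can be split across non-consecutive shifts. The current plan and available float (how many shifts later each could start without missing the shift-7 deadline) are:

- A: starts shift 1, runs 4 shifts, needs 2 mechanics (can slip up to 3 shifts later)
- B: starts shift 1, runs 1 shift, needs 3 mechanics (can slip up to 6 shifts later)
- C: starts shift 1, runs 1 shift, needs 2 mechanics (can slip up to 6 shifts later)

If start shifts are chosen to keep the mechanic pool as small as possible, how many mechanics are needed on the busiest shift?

3

Early-start (A@1, B@1, C@1) gives peak 7: s1:7  s2:2  s3:2  s4:2  s5:0  s6:0  s7:0.
Shift B→5, C→6.
Schedule A@1, B@5, C@6: s1:2  s2:2  s3:2  s4:2  s5:3  s6:2  s7:0 — peak 3.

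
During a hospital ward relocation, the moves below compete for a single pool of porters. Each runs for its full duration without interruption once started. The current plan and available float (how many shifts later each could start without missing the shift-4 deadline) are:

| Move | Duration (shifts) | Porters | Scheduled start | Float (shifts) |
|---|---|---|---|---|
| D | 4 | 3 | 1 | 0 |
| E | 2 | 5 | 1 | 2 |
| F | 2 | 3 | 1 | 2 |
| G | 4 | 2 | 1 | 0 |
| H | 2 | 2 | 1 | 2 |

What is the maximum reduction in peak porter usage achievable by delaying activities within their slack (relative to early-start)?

Early-start peak: s1:15  s2:15  s3:5  s4:5 ⇒ 15.
Leveled (D@1, E@1, F@3, G@1, H@3): s1:10  s2:10  s3:10  s4:10 ⇒ 10.
Reduction 15 − 10 = 5.

5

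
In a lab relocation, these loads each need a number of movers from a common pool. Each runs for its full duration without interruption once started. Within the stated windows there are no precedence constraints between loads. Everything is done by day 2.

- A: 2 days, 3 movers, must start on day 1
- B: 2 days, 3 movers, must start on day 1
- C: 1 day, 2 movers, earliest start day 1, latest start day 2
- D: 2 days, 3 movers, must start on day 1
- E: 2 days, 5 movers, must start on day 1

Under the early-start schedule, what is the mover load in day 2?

14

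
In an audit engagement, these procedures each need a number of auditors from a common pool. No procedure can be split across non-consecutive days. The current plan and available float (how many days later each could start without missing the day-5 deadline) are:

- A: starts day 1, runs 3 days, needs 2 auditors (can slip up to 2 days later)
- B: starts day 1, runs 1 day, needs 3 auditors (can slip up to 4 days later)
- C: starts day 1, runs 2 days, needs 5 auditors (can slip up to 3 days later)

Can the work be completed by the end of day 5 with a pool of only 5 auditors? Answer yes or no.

Schedule A@1, B@1, C@4: d1:5  d2:2  d3:2  d4:5  d5:5 — peak 5 ≤ 5.

yes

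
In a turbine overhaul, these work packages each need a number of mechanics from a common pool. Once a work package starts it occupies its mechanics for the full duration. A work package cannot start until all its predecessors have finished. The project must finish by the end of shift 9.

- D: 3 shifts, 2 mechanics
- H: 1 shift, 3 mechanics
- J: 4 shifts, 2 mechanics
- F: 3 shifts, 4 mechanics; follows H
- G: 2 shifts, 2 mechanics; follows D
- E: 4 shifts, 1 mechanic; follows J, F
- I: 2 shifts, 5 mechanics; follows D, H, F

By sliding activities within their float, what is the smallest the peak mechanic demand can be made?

8

Schedule D@1, H@1, J@1, F@2, G@4, E@5, I@5: s1:7  s2:8  s3:8  s4:8  s5:8  s6:6  s7:1  s8:1  s9:0 — peak 8.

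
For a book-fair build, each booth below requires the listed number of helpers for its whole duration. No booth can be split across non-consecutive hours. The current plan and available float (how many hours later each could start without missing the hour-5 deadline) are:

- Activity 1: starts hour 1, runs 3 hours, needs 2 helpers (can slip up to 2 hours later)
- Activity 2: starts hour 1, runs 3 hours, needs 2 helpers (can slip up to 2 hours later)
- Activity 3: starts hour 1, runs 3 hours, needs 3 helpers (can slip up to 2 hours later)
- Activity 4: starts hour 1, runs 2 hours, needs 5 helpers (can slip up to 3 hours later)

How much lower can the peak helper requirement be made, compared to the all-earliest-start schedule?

Early-start peak: h1:12  h2:12  h3:7  h4:0  h5:0 ⇒ 12.
Leveled (Activity 1@1, Activity 2@1, Activity 3@1, Activity 4@4): h1:7  h2:7  h3:7  h4:5  h5:5 ⇒ 7.
Reduction 12 − 7 = 5.

5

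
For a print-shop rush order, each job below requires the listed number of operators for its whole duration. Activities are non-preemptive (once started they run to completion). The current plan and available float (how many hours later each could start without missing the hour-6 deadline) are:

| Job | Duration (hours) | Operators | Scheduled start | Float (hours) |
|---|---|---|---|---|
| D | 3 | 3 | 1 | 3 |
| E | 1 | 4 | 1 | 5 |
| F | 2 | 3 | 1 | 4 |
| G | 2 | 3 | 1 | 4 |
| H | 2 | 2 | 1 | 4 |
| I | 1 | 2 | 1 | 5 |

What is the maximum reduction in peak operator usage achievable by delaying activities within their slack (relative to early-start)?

11

Early-start peak: h1:17  h2:11  h3:3  h4:0  h5:0  h6:0 ⇒ 17.
Leveled (D@1, E@4, F@1, G@5, H@3, I@5): h1:6  h2:6  h3:5  h4:6  h5:5  h6:3 ⇒ 6.
Reduction 17 − 6 = 11.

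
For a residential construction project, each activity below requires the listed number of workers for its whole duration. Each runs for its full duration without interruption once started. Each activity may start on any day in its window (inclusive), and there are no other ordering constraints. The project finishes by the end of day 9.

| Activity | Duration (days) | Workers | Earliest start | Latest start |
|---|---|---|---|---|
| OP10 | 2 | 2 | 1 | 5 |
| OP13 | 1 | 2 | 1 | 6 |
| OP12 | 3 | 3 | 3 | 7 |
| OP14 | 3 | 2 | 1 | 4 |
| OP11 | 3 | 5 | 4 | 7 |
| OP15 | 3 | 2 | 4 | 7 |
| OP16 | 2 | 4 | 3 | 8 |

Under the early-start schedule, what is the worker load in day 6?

7

At early start, day 6 has: OP11, OP15.
Demand: 5 + 2 = 7.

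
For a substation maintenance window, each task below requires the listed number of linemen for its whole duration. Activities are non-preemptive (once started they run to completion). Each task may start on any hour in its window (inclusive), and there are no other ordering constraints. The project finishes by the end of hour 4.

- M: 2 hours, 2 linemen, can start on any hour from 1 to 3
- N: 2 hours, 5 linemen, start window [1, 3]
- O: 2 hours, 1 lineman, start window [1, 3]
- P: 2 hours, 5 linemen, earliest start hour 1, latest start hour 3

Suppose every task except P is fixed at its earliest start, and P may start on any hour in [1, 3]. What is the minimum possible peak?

8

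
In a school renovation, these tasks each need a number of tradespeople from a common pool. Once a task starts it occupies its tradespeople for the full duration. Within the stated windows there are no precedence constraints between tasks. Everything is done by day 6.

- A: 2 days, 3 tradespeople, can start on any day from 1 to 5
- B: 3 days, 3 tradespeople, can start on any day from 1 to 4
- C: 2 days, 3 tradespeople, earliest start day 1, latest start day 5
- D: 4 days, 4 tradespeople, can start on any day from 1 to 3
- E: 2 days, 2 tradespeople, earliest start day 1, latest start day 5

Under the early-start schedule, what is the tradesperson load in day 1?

15

At early start, day 1 has: A, B, C, D, E.
Demand: 3 + 3 + 3 + 4 + 2 = 15.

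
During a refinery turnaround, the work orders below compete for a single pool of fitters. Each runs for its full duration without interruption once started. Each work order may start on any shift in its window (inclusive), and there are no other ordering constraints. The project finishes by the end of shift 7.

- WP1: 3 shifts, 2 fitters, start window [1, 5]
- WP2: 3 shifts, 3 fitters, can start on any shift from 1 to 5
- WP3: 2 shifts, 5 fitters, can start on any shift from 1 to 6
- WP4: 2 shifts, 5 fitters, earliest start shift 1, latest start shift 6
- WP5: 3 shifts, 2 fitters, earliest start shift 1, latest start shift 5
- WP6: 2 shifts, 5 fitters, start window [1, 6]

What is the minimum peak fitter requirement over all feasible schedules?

Early-start (WP1@1, WP2@1, WP3@1, WP4@1, WP5@1, WP6@1) gives peak 22: s1:22  s2:22  s3:7  s4:0  s5:0  s6:0  s7:0.
Shift WP2→3, WP4→4, WP6→6.
Schedule WP1@1, WP2@3, WP3@1, WP4@4, WP5@1, WP6@6: s1:9  s2:9  s3:7  s4:8  s5:8  s6:5  s7:5 — peak 9.

9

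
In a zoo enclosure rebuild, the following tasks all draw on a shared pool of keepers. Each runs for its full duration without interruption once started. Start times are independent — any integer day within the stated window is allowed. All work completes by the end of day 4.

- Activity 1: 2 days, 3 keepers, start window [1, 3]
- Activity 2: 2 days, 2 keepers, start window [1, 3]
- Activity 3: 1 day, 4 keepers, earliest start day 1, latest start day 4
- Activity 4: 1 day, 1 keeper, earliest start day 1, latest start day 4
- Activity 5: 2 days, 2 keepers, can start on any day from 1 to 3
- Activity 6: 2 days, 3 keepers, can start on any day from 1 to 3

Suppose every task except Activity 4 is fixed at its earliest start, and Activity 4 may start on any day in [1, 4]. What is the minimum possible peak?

14

Activity 4@1: d1:15  d2:10  d3:0  d4:0 → peak 15
Activity 4@2: d1:14  d2:11  d3:0  d4:0 → peak 14
Activity 4@3: d1:14  d2:10  d3:1  d4:0 → peak 14
Activity 4@4: d1:14  d2:10  d3:0  d4:1 → peak 14
Best is Activity 4@2, peak 14.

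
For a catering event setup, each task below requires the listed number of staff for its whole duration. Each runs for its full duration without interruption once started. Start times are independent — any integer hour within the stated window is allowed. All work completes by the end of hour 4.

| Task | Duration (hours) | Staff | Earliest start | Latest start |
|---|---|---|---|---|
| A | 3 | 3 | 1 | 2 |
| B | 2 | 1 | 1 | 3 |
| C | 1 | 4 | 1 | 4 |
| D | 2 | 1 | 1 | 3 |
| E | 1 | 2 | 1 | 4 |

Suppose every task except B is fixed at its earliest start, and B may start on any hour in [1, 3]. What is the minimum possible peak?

10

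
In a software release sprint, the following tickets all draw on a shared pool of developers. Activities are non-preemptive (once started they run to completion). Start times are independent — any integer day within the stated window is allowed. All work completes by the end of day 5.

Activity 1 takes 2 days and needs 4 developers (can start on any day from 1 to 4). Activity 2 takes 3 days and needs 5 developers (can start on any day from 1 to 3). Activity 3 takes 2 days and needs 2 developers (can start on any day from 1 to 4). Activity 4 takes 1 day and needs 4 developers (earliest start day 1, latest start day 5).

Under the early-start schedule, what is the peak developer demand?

15

Early-start schedule: Activity 1@1, Activity 2@1, Activity 3@1, Activity 4@1.
Load per day: day 1: 15, day 2: 11, day 3: 5, day 4: 0, day 5: 0.
Peak is 15.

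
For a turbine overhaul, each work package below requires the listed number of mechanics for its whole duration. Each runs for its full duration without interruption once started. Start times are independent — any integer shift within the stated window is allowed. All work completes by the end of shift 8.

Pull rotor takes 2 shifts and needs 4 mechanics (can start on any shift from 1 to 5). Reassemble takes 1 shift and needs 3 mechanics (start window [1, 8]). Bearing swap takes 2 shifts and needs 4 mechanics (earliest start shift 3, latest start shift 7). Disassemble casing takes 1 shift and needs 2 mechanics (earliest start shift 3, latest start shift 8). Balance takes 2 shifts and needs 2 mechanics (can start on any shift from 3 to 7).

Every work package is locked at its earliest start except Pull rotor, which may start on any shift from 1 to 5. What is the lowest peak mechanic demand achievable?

8

Pull rotor@1: s1:7  s2:4  s3:8  s4:6  s5:0  s6:0  s7:0  s8:0 → peak 8
Pull rotor@2: s1:3  s2:4  s3:12  s4:6  s5:0  s6:0  s7:0  s8:0 → peak 12
Pull rotor@3: s1:3  s2:0  s3:12  s4:10  s5:0  s6:0  s7:0  s8:0 → peak 12
Pull rotor@4: s1:3  s2:0  s3:8  s4:10  s5:4  s6:0  s7:0  s8:0 → peak 10
Pull rotor@5: s1:3  s2:0  s3:8  s4:6  s5:4  s6:4  s7:0  s8:0 → peak 8
Best is Pull rotor@1, peak 8.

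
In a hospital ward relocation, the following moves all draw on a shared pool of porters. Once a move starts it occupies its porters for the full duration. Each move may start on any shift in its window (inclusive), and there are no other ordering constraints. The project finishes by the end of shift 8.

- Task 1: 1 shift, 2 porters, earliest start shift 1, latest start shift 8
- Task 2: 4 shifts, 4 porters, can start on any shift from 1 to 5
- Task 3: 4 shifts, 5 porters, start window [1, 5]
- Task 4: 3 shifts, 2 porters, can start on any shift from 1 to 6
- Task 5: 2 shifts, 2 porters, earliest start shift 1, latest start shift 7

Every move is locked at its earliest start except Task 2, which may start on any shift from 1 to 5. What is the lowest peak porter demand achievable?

Task 2@1: s1:15  s2:13  s3:11  s4:9  s5:0  s6:0  s7:0  s8:0 → peak 15
Task 2@2: s1:11  s2:13  s3:11  s4:9  s5:4  s6:0  s7:0  s8:0 → peak 13
Task 2@3: s1:11  s2:9  s3:11  s4:9  s5:4  s6:4  s7:0  s8:0 → peak 11
Task 2@4: s1:11  s2:9  s3:7  s4:9  s5:4  s6:4  s7:4  s8:0 → peak 11
Task 2@5: s1:11  s2:9  s3:7  s4:5  s5:4  s6:4  s7:4  s8:4 → peak 11
Best is Task 2@3, peak 11.

11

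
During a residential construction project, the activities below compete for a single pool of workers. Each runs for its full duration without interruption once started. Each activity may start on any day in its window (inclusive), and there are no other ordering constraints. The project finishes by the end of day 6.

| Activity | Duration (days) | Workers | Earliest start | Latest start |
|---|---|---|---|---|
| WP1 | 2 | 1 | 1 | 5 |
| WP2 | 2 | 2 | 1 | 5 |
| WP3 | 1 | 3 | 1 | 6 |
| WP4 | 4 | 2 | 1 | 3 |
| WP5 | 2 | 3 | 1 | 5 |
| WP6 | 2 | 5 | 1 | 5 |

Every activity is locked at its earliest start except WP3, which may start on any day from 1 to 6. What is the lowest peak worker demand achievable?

WP3@1: d1:16  d2:13  d3:2  d4:2  d5:0  d6:0 → peak 16
WP3@2: d1:13  d2:16  d3:2  d4:2  d5:0  d6:0 → peak 16
WP3@3: d1:13  d2:13  d3:5  d4:2  d5:0  d6:0 → peak 13
WP3@4: d1:13  d2:13  d3:2  d4:5  d5:0  d6:0 → peak 13
WP3@5: d1:13  d2:13  d3:2  d4:2  d5:3  d6:0 → peak 13
WP3@6: d1:13  d2:13  d3:2  d4:2  d5:0  d6:3 → peak 13
Best is WP3@3, peak 13.

13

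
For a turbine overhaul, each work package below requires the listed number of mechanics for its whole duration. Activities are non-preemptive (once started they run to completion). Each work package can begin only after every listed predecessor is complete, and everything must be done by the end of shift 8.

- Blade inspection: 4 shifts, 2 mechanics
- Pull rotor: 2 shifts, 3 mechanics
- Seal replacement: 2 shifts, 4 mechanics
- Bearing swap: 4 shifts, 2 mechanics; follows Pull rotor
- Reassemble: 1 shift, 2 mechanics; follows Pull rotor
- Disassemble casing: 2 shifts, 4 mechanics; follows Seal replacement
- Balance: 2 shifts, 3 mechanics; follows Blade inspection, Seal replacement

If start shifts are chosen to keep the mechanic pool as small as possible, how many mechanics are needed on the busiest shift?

7

Early-start (Blade inspection@1, Pull rotor@1, Seal replacement@1, Bearing swap@3, Reassemble@3, Disassemble casing@3, Balance@5) gives peak 10: s1:9  s2:9  s3:10  s4:8  s5:5  s6:5  s7:0  s8:0.
Shift Seal replacement→3, Bearing swap→5, Reassemble→5, Disassemble casing→7.
Schedule Blade inspection@1, Pull rotor@1, Seal replacement@3, Bearing swap@5, Reassemble@5, Disassemble casing@7, Balance@5: s1:5  s2:5  s3:6  s4:6  s5:7  s6:5  s7:6  s8:6 — peak 7.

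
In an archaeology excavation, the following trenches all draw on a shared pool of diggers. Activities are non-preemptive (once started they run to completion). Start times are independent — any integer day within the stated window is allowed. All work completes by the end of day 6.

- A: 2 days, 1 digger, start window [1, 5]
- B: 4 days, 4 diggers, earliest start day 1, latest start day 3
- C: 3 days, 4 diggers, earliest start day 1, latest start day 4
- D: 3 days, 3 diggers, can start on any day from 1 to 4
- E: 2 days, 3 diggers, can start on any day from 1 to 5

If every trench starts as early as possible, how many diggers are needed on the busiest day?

Early-start schedule: A@1, B@1, C@1, D@1, E@1.
Load per day: day 1: 15, day 2: 15, day 3: 11, day 4: 4, day 5: 0, day 6: 0.
Peak is 15.

15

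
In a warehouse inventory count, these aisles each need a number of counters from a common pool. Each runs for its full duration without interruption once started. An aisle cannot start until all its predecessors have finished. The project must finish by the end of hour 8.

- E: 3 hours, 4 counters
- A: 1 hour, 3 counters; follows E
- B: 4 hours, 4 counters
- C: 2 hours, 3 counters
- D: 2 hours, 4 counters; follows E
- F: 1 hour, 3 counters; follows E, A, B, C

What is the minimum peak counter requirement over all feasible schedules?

8

Early-start (E@1, A@4, B@1, C@1, D@4, F@5) gives peak 11: h1:11  h2:11  h3:8  h4:11  h5:7  h6:0  h7:0  h8:0.
Shift C→5, D→5, F→7.
Schedule E@1, A@4, B@1, C@5, D@5, F@7: h1:8  h2:8  h3:8  h4:7  h5:7  h6:7  h7:3  h8:0 — peak 8.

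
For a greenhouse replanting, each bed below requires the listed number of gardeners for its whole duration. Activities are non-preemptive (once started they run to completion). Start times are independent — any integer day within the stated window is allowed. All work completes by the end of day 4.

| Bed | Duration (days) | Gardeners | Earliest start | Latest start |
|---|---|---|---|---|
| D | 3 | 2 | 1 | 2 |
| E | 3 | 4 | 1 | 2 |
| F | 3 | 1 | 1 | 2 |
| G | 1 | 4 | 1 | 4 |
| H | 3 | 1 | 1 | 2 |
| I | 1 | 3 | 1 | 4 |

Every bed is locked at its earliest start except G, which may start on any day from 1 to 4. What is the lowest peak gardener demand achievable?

G@1: d1:15  d2:8  d3:8  d4:0 → peak 15
G@2: d1:11  d2:12  d3:8  d4:0 → peak 12
G@3: d1:11  d2:8  d3:12  d4:0 → peak 12
G@4: d1:11  d2:8  d3:8  d4:4 → peak 11
Best is G@4, peak 11.

11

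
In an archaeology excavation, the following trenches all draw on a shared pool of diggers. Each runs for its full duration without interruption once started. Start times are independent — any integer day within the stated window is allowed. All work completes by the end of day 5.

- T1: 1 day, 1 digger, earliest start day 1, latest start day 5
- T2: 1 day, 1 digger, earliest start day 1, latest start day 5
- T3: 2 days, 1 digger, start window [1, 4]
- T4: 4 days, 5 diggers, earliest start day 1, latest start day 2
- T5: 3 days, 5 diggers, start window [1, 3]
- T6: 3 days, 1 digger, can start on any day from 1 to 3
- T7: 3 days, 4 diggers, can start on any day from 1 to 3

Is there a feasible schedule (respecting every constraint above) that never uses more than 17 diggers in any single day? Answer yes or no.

yes

Schedule T1@1, T2@1, T3@1, T4@1, T5@1, T6@1, T7@3: d1:14  d2:12  d3:15  d4:9  d5:4 — peak 15 ≤ 17.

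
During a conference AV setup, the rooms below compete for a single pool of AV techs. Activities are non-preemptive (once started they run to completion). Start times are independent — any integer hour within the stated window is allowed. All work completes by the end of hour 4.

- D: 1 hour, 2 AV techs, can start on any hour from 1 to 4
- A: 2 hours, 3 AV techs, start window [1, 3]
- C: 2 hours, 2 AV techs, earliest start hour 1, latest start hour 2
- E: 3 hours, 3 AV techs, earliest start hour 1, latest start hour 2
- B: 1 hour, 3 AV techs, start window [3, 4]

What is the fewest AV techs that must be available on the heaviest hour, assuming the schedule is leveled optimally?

7

Early-start (D@1, A@1, C@1, E@1, B@3) gives peak 10: h1:10  h2:8  h3:6  h4:0.
Shift A→3, B→4.
Schedule D@1, A@3, C@1, E@1, B@4: h1:7  h2:5  h3:6  h4:6 — peak 7.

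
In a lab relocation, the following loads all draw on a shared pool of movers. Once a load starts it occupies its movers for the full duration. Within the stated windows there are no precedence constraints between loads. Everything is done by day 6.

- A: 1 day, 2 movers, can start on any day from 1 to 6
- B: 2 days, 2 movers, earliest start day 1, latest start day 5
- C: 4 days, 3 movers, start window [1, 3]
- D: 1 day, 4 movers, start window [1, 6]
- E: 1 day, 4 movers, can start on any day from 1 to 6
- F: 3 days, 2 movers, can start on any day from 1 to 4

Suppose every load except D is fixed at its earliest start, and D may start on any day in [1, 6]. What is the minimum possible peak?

13

D@1: d1:17  d2:7  d3:5  d4:3  d5:0  d6:0 → peak 17
D@2: d1:13  d2:11  d3:5  d4:3  d5:0  d6:0 → peak 13
D@3: d1:13  d2:7  d3:9  d4:3  d5:0  d6:0 → peak 13
D@4: d1:13  d2:7  d3:5  d4:7  d5:0  d6:0 → peak 13
D@5: d1:13  d2:7  d3:5  d4:3  d5:4  d6:0 → peak 13
D@6: d1:13  d2:7  d3:5  d4:3  d5:0  d6:4 → peak 13
Best is D@2, peak 13.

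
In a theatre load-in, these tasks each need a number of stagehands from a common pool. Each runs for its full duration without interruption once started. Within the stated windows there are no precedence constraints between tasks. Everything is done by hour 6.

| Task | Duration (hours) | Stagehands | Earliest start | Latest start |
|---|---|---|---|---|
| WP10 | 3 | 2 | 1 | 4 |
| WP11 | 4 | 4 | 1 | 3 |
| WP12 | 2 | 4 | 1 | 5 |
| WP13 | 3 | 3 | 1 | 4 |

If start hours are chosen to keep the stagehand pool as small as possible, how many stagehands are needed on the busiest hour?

Early-start (WP10@1, WP11@1, WP12@1, WP13@1) gives peak 13: h1:13  h2:13  h3:9  h4:4  h5:0  h6:0.
Shift WP12→5, WP13→4.
Schedule WP10@1, WP11@1, WP12@5, WP13@4: h1:6  h2:6  h3:6  h4:7  h5:7  h6:7 — peak 7.
Total stagehand-hours = 39 over 6 hours ⇒ peak ≥ ⌈39/6⌉ = 7, so 7 is optimal.

7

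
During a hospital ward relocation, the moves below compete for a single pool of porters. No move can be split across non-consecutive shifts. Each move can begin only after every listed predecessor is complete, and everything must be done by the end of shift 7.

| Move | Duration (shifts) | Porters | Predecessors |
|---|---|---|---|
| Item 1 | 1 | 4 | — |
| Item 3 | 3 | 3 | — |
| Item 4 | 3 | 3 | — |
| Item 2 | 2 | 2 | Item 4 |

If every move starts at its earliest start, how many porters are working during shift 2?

6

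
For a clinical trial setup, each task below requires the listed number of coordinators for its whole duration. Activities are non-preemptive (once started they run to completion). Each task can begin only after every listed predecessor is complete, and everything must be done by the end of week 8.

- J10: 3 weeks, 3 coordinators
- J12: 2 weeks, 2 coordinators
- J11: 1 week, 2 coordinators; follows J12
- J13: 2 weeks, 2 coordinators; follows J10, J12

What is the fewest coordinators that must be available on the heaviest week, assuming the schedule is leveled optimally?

3

Early-start (J10@1, J12@1, J11@3, J13@4) gives peak 5: w1:5  w2:5  w3:5  w4:2  w5:2  w6:0  w7:0  w8:0.
Shift J12→4, J11→6, J13→7.
Schedule J10@1, J12@4, J11@6, J13@7: w1:3  w2:3  w3:3  w4:2  w5:2  w6:2  w7:2  w8:2 — peak 3.
Total coordinator-weeks = 19 over 8 weeks ⇒ peak ≥ ⌈19/8⌉ = 3, so 3 is optimal.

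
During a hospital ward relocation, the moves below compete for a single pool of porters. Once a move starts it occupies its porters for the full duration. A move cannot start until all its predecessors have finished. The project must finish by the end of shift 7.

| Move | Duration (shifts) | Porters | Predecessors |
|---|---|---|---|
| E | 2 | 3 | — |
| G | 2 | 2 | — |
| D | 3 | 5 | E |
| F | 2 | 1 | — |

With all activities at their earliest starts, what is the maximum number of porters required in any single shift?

6

Early-start schedule: E@1, G@1, D@3, F@1.
Load per shift: shift 1: 6, shift 2: 6, shift 3: 5, shift 4: 5, shift 5: 5, shift 6: 0, shift 7: 0.
Peak is 6.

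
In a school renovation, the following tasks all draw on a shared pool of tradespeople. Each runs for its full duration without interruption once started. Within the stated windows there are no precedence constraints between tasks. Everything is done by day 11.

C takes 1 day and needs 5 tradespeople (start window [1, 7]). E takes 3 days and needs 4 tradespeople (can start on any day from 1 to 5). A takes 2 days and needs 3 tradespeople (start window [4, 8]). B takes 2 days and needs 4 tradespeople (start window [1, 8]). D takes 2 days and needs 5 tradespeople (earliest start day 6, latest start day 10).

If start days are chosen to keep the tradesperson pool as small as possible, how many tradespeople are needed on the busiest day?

5

Early-start (C@1, E@1, A@4, B@1, D@6) gives peak 13: d1:13  d2:8  d3:4  d4:3  d5:3  d6:5  d7:5  d8:0  d9:0  d10:0  d11:0.
Shift E→2, A→5, B→7, D→9.
Schedule C@1, E@2, A@5, B@7, D@9: d1:5  d2:4  d3:4  d4:4  d5:3  d6:3  d7:4  d8:4  d9:5  d10:5  d11:0 — peak 5.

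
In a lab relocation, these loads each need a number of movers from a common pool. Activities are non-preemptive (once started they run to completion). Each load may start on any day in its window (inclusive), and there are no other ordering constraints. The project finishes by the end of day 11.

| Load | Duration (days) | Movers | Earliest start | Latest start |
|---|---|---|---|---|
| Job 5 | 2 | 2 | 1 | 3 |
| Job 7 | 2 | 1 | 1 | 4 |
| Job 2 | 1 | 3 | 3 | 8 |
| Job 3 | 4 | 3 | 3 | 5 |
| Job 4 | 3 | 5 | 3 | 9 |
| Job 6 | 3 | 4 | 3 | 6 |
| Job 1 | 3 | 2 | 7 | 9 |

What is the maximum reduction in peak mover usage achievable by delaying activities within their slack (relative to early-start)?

Early-start peak: d1:3  d2:3  d3:15  d4:12  d5:12  d6:3  d7:2  d8:2  d9:2  d10:0  d11:0 ⇒ 15.
Leveled (Job 5@1, Job 7@1, Job 2@3, Job 3@3, Job 4@7, Job 6@4, Job 1@7): d1:3  d2:3  d3:6  d4:7  d5:7  d6:7  d7:7  d8:7  d9:7  d10:0  d11:0 ⇒ 7.
Reduction 15 − 7 = 8.

8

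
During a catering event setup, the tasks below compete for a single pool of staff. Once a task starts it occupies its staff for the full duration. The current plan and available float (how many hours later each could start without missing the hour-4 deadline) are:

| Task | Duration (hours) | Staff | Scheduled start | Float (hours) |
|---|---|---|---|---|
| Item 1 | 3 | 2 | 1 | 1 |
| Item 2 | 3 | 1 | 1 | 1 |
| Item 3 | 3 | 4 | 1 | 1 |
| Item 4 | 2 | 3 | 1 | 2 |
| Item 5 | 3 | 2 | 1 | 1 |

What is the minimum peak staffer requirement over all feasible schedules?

12

Schedule Item 1@1, Item 2@1, Item 3@1, Item 4@1, Item 5@1: h1:12  h2:12  h3:9  h4:0 — peak 12.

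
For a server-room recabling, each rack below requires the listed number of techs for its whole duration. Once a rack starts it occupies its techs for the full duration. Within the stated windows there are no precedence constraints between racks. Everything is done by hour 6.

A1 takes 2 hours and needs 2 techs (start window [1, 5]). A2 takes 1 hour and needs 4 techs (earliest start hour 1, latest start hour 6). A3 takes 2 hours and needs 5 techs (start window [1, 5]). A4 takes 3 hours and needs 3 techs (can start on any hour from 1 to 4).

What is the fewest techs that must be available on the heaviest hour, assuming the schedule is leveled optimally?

5

Early-start (A1@1, A2@1, A3@1, A4@1) gives peak 14: h1:14  h2:10  h3:3  h4:0  h5:0  h6:0.
Shift A2→4, A3→5.
Schedule A1@1, A2@4, A3@5, A4@1: h1:5  h2:5  h3:3  h4:4  h5:5  h6:5 — peak 5.
Total tech-hours = 27 over 6 hours ⇒ peak ≥ ⌈27/6⌉ = 5, so 5 is optimal.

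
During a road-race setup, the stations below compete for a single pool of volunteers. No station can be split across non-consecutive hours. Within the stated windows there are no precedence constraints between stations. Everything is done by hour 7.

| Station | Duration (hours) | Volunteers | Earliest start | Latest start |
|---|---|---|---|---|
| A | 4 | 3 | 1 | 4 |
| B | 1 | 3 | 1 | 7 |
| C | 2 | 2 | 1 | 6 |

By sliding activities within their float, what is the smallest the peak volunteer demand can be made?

3

Early-start (A@1, B@1, C@1) gives peak 8: h1:8  h2:5  h3:3  h4:3  h5:0  h6:0  h7:0.
Shift B→5, C→6.
Schedule A@1, B@5, C@6: h1:3  h2:3  h3:3  h4:3  h5:3  h6:2  h7:2 — peak 3.
Total volunteer-hours = 19 over 7 hours ⇒ peak ≥ ⌈19/7⌉ = 3, so 3 is optimal.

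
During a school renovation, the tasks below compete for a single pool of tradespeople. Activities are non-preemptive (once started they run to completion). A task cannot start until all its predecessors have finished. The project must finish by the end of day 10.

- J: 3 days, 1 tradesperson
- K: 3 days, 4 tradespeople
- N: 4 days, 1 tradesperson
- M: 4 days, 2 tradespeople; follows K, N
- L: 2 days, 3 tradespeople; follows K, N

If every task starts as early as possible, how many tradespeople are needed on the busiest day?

6

Early-start schedule: J@1, K@1, N@1, M@5, L@5.
Load per day: day 1: 6, day 2: 6, day 3: 6, day 4: 1, day 5: 5, day 6: 5, day 7: 2, day 8: 2, day 9: 0, day 10: 0.
Peak is 6.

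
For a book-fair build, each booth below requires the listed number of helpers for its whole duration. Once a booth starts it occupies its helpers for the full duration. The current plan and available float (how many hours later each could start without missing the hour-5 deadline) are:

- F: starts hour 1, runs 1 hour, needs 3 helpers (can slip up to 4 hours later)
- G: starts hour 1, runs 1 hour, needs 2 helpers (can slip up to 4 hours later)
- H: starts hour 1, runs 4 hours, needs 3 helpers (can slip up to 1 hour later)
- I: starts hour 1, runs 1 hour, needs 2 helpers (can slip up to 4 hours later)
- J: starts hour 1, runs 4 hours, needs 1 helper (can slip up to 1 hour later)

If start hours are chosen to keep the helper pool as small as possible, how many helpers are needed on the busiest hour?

Early-start (F@1, G@1, H@1, I@1, J@1) gives peak 11: h1:11  h2:4  h3:4  h4:4  h5:0.
Shift H→2, I→2.
Schedule F@1, G@1, H@2, I@2, J@1: h1:6  h2:6  h3:4  h4:4  h5:3 — peak 6.

6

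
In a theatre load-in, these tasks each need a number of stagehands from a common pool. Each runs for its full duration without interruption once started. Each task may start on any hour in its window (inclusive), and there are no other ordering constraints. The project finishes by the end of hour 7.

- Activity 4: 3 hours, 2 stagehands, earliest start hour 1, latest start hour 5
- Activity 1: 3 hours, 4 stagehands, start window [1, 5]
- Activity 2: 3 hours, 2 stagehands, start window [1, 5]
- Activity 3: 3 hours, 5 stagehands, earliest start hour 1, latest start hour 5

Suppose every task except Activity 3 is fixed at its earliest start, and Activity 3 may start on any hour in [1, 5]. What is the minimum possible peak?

8

Activity 3@1: h1:13  h2:13  h3:13  h4:0  h5:0  h6:0  h7:0 → peak 13
Activity 3@2: h1:8  h2:13  h3:13  h4:5  h5:0  h6:0  h7:0 → peak 13
Activity 3@3: h1:8  h2:8  h3:13  h4:5  h5:5  h6:0  h7:0 → peak 13
Activity 3@4: h1:8  h2:8  h3:8  h4:5  h5:5  h6:5  h7:0 → peak 8
Activity 3@5: h1:8  h2:8  h3:8  h4:0  h5:5  h6:5  h7:5 → peak 8
Best is Activity 3@4, peak 8.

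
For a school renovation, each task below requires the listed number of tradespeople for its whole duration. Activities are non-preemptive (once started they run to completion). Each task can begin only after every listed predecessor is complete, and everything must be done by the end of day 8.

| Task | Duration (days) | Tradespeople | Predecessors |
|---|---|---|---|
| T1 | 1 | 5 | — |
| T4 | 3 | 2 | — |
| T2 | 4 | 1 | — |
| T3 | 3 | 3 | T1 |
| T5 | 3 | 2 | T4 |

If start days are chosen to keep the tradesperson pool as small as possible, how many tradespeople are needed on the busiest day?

5

Early-start (T1@1, T4@1, T2@1, T3@2, T5@4) gives peak 8: d1:8  d2:6  d3:6  d4:6  d5:2  d6:2  d7:0  d8:0.
Shift T4→2, T2→2, T3→5, T5→6.
Schedule T1@1, T4@2, T2@2, T3@5, T5@6: d1:5  d2:3  d3:3  d4:3  d5:4  d6:5  d7:5  d8:2 — peak 5.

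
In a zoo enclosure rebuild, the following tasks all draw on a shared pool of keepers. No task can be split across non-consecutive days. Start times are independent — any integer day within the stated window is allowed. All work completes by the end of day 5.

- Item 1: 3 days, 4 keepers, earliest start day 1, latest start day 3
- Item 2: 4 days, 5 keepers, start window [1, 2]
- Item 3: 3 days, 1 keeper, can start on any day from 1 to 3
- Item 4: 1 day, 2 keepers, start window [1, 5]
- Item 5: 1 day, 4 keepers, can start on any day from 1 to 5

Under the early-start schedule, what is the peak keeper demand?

Early-start schedule: Item 1@1, Item 2@1, Item 3@1, Item 4@1, Item 5@1.
Load per day: day 1: 16, day 2: 10, day 3: 10, day 4: 5, day 5: 0.
Peak is 16.

16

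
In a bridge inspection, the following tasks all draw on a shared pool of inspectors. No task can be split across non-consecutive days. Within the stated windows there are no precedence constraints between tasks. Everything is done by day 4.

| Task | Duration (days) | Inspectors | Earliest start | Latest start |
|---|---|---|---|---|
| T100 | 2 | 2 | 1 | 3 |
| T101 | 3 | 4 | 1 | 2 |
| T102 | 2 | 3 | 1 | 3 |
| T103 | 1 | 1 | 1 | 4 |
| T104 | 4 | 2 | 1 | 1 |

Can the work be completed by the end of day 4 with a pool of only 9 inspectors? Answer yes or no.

yes

Schedule T100@1, T101@1, T102@3, T103@1, T104@1: d1:9  d2:8  d3:9  d4:5 — peak 9 ≤ 9.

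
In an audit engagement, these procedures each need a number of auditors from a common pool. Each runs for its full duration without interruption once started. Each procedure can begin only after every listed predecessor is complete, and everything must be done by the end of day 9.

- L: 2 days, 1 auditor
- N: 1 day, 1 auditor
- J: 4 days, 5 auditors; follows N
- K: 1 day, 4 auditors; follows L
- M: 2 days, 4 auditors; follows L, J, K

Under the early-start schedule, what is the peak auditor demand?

Early-start schedule: L@1, N@1, J@2, K@3, M@6.
Load per day: day 1: 2, day 2: 6, day 3: 9, day 4: 5, day 5: 5, day 6: 4, day 7: 4, day 8: 0, day 9: 0.
Peak is 9.

9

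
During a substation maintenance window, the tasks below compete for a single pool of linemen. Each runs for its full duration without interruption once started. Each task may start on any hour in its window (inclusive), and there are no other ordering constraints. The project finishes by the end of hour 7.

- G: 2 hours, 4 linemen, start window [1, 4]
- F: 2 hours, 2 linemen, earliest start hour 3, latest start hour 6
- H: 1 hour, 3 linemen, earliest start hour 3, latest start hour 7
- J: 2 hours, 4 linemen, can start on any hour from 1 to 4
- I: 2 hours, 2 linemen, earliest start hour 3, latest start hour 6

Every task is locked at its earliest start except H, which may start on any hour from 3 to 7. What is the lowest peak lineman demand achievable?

8

H@3: h1:8  h2:8  h3:7  h4:4  h5:0  h6:0  h7:0 → peak 8
H@4: h1:8  h2:8  h3:4  h4:7  h5:0  h6:0  h7:0 → peak 8
H@5: h1:8  h2:8  h3:4  h4:4  h5:3  h6:0  h7:0 → peak 8
H@6: h1:8  h2:8  h3:4  h4:4  h5:0  h6:3  h7:0 → peak 8
H@7: h1:8  h2:8  h3:4  h4:4  h5:0  h6:0  h7:3 → peak 8
Best is H@3, peak 8.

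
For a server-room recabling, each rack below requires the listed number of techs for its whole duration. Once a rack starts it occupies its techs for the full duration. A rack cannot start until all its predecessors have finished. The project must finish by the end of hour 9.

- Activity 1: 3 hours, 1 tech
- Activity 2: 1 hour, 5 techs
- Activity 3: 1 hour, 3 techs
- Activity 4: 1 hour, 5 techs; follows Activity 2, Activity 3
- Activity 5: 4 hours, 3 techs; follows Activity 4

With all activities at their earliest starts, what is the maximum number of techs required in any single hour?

9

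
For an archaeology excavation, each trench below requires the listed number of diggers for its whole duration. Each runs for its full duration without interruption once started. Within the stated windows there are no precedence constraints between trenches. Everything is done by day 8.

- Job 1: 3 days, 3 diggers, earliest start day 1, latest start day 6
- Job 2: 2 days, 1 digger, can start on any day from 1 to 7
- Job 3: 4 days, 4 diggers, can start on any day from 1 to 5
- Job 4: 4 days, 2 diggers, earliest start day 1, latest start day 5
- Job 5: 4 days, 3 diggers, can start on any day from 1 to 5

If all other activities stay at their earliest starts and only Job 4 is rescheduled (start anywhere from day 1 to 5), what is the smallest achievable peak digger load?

11

Job 4@1: d1:13  d2:13  d3:12  d4:9  d5:0  d6:0  d7:0  d8:0 → peak 13
Job 4@2: d1:11  d2:13  d3:12  d4:9  d5:2  d6:0  d7:0  d8:0 → peak 13
Job 4@3: d1:11  d2:11  d3:12  d4:9  d5:2  d6:2  d7:0  d8:0 → peak 12
Job 4@4: d1:11  d2:11  d3:10  d4:9  d5:2  d6:2  d7:2  d8:0 → peak 11
Job 4@5: d1:11  d2:11  d3:10  d4:7  d5:2  d6:2  d7:2  d8:2 → peak 11
Best is Job 4@4, peak 11.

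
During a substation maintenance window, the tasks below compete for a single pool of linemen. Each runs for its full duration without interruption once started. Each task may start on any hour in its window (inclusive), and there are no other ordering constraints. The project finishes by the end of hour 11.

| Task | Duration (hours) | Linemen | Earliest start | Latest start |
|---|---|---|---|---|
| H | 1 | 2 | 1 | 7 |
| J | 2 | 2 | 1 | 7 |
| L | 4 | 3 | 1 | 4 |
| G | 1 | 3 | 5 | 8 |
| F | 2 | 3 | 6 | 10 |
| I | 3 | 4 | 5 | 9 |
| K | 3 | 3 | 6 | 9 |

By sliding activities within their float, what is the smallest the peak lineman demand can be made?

Early-start (H@1, J@1, L@1, G@5, F@6, I@5, K@6) gives peak 10: h1:7  h2:5  h3:3  h4:3  h5:7  h6:10  h7:10  h8:3  h9:0  h10:0  h11:0.
Shift L→2, I→9.
Schedule H@1, J@1, L@2, G@5, F@6, I@9, K@6: h1:4  h2:5  h3:3  h4:3  h5:6  h6:6  h7:6  h8:3  h9:4  h10:4  h11:4 — peak 6.

6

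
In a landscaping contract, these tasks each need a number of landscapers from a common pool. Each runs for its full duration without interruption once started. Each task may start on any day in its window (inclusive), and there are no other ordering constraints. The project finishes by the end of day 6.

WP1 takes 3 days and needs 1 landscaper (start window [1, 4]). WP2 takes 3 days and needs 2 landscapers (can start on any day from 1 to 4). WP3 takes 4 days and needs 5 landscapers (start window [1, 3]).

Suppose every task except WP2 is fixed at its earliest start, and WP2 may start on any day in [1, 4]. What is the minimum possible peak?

7

WP2@1: d1:8  d2:8  d3:8  d4:5  d5:0  d6:0 → peak 8
WP2@2: d1:6  d2:8  d3:8  d4:7  d5:0  d6:0 → peak 8
WP2@3: d1:6  d2:6  d3:8  d4:7  d5:2  d6:0 → peak 8
WP2@4: d1:6  d2:6  d3:6  d4:7  d5:2  d6:2 → peak 7
Best is WP2@4, peak 7.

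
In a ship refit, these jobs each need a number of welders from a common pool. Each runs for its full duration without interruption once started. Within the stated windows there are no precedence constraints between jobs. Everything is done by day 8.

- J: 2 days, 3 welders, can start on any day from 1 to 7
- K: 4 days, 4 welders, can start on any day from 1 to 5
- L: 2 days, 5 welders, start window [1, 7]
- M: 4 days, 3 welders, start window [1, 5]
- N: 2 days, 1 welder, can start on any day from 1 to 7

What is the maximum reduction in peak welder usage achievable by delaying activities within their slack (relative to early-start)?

9

Early-start peak: d1:16  d2:16  d3:7  d4:7  d5:0  d6:0  d7:0  d8:0 ⇒ 16.
Leveled (J@1, K@1, L@7, M@3, N@5): d1:7  d2:7  d3:7  d4:7  d5:4  d6:4  d7:5  d8:5 ⇒ 7.
Reduction 16 − 7 = 9.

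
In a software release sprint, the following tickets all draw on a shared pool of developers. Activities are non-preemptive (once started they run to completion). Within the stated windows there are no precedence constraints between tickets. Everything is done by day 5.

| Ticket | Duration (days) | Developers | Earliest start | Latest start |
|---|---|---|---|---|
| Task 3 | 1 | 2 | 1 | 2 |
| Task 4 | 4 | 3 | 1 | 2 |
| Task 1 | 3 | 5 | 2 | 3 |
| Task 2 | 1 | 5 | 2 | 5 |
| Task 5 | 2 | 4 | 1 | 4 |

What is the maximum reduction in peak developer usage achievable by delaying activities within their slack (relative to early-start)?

7

Early-start peak: d1:9  d2:17  d3:8  d4:8  d5:0 ⇒ 17.
Leveled (Task 3@1, Task 4@1, Task 1@3, Task 2@5, Task 5@1): d1:9  d2:7  d3:8  d4:8  d5:10 ⇒ 10.
Reduction 17 − 10 = 7.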